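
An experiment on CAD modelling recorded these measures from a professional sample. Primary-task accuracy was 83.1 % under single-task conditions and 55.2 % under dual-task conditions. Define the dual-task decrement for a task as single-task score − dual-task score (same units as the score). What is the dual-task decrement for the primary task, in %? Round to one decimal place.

27.9

Decrement = 83.1 − 55.2 = 27.9000 % ≈ 27.9 %.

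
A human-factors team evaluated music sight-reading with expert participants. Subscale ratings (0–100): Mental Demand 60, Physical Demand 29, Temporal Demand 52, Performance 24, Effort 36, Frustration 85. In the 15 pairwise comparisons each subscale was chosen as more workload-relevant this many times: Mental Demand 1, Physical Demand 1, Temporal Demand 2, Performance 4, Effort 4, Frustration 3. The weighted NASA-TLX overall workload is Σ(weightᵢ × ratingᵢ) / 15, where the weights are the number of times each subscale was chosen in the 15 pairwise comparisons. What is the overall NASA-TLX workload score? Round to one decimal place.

The tallies are the weights (they sum to 15).
Weighted sum = 1·60 + 1·29 + 2·52 + 4·24 + 4·36 + 3·85
            = 60 + 29 + 104 + 96 + 144 + 255 = 688.
Overall workload = 688 / 15 = 45.8667 ≈ 45.9.

45.9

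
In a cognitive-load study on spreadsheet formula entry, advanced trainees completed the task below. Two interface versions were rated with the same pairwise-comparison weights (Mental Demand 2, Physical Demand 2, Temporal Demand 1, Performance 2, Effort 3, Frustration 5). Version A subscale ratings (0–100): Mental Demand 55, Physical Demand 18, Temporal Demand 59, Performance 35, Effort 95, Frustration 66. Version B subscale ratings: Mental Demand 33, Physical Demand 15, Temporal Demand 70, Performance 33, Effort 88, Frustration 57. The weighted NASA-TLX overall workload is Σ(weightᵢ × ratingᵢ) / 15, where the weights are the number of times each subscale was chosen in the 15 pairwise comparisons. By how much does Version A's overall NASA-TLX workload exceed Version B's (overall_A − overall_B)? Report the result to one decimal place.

Version A weighted sum = 2·55 + 2·18 + 1·59 + 2·35 + 3·95 + 5·66 = 110 + 36 + 59 + 70 + 285 + 330 = 890; overall_A = 890/15 = 59.3333.
Version B weighted sum = 2·33 + 2·15 + 1·70 + 2·33 + 3·88 + 5·57 = 66 + 30 + 70 + 66 + 264 + 285 = 781; overall_B = 781/15 = 52.0667.
Difference = 59.3333 − 52.0667 = 7.2666 ≈ 7.3.

7.3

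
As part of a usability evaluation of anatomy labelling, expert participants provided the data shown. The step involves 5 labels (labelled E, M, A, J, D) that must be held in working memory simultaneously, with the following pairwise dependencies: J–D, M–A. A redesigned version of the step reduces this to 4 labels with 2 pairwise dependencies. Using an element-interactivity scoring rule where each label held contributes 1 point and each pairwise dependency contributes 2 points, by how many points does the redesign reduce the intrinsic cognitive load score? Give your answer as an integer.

Original: 5 × 1 + 2 × 2 = 5 + 4 = 9.
Redesigned: 4 × 1 + 2 × 2 = 4 + 4 = 8.
Reduction = 9 − 8 = 1.

1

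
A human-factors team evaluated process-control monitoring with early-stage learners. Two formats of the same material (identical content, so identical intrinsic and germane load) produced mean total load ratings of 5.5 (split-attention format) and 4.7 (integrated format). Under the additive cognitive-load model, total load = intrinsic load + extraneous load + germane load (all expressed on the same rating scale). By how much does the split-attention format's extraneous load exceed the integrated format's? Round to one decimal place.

0.8

Intrinsic and germane load are equal across formats, so the difference in total load equals the difference in extraneous load.
Extraneous-load difference = 5.5 − 4.7 = 0.8.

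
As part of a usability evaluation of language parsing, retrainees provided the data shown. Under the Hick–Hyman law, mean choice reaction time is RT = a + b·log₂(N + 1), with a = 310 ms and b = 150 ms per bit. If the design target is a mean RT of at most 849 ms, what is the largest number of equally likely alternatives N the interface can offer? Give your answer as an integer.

11

Set 310 + 150·log₂(N + 1) ≤ 849.
log₂(N + 1) ≤ (849 − 310) / 150 = 3.5933.
N + 1 ≤ 2^3.5933 = 12.0696.
N ≤ 11.0696, so the largest integer N is 11.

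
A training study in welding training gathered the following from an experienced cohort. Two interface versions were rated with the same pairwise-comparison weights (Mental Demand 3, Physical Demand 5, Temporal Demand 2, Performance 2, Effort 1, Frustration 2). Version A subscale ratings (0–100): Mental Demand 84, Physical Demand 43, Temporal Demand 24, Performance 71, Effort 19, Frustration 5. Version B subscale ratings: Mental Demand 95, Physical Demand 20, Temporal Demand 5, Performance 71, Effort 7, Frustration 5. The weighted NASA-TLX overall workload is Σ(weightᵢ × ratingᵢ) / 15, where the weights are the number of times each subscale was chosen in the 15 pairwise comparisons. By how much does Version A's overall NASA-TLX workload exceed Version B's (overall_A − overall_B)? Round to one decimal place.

8.8

Version A weighted sum = 3·84 + 5·43 + 2·24 + 2·71 + 1·19 + 2·5 = 252 + 215 + 48 + 142 + 19 + 10 = 686; overall_A = 686/15 = 45.7333.
Version B weighted sum = 3·95 + 5·20 + 2·5 + 2·71 + 1·7 + 2·5 = 285 + 100 + 10 + 142 + 7 + 10 = 554; overall_B = 554/15 = 36.9333.
Difference = 45.7333 − 36.9333 = 8.8000 ≈ 8.8.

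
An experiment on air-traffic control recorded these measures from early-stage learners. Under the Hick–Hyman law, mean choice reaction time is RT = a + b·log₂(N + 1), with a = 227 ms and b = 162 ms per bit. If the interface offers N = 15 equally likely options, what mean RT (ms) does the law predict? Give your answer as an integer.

log₂(15 + 1) = log₂(16) = 4.0000.
RT = 227 + 162 × 4.0000 = 227 + 648.0000 = 875.0000 ms.
≈ 875 ms.

875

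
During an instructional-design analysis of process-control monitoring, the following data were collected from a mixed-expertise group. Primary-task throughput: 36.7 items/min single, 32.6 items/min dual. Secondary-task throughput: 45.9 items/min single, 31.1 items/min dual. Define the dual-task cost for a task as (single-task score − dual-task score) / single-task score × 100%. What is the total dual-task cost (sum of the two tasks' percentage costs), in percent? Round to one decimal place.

Primary cost = (36.7 − 32.6) / 36.7 × 100% = 11.1717%.
Secondary cost = (45.9 − 31.1) / 45.9 × 100% = 32.2440%.
Total = 11.1717% + 32.2440% = 43.4157% ≈ 43.4%.

43.4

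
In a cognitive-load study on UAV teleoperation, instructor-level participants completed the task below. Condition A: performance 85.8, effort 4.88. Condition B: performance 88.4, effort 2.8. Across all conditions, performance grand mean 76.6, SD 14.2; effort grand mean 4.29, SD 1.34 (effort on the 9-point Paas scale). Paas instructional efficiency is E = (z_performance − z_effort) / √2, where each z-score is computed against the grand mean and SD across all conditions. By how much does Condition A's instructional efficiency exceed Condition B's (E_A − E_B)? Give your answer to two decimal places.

Condition A: z_P = (85.8 − 76.6)/14.2 = 0.6479; z_E = (4.88 − 4.29)/1.34 = 0.4403; E_A = (0.6479 − 0.4403)/√2 = 0.1468.
Condition B: z_P = (88.4 − 76.6)/14.2 = 0.8310; z_E = (2.8 − 4.29)/1.34 = -1.1119; E_B = (0.8310 − (-1.1119))/√2 = 1.3738.
E_A − E_B = 0.1468 − 1.3738 = -1.2270 ≈ -1.23.

-1.23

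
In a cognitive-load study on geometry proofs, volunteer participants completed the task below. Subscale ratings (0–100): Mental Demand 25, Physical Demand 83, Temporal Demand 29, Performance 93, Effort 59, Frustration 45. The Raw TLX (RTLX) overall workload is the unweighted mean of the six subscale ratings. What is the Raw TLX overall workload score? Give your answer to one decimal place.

55.7

Sum of ratings = 25 + 83 + 29 + 93 + 59 + 45 = 334.
RTLX = 334 / 6 = 55.6667 ≈ 55.7.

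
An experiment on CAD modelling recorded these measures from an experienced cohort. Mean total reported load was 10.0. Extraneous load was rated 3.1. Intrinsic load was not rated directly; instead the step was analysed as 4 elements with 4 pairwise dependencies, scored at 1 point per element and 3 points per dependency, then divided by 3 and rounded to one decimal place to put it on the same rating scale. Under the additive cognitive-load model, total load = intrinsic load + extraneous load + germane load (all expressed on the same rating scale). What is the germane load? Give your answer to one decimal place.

Intrinsic (element-interactivity): (4 × 1 + 4 × 3) / 3 = 16 / 3 = 5.3333 → 5.3.
germane load = total − intrinsic − extraneous
             = 10.0 − 5.3 − 3.1 = 1.6.

1.6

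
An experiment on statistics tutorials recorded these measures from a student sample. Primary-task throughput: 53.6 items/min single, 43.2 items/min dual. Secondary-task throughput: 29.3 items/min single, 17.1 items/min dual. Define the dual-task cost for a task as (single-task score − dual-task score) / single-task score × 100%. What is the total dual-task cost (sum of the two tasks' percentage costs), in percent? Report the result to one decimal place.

61.0

Primary cost = (53.6 − 43.2) / 53.6 × 100% = 19.4030%.
Secondary cost = (29.3 − 17.1) / 29.3 × 100% = 41.6382%.
Total = 19.4030% + 41.6382% = 61.0412% ≈ 61.0%.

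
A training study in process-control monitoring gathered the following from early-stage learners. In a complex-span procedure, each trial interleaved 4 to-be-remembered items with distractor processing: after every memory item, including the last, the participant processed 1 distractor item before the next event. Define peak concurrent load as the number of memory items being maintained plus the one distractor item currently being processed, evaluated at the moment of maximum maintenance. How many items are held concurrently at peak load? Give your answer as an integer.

5

Maintenance is greatest during the distractor(s) after memory item 4: all 4 memory items are being held.
One distractor item is concurrently being processed.
Peak concurrent load = 4 + 1 = 5 items.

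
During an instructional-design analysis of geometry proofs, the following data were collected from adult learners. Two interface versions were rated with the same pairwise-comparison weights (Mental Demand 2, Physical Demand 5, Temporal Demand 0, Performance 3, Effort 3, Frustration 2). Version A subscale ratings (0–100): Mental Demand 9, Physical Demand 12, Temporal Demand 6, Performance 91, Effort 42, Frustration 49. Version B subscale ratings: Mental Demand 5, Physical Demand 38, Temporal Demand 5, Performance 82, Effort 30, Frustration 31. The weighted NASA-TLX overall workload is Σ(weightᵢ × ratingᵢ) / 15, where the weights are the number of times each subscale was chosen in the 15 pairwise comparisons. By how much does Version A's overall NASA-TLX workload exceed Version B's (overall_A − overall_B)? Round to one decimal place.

-1.5

Version A weighted sum = 2·9 + 5·12 + 0·6 + 3·91 + 3·42 + 2·49 = 18 + 60 + 0 + 273 + 126 + 98 = 575; overall_A = 575/15 = 38.3333.
Version B weighted sum = 2·5 + 5·38 + 0·5 + 3·82 + 3·30 + 2·31 = 10 + 190 + 0 + 246 + 90 + 62 = 598; overall_B = 598/15 = 39.8667.
Difference = 38.3333 − 39.8667 = -1.5334 ≈ -1.5.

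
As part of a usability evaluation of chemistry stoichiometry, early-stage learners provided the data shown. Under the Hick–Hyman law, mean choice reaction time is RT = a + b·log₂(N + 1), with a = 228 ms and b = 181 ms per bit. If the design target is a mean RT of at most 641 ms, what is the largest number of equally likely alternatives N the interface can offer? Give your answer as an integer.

3

Set 228 + 181·log₂(N + 1) ≤ 641.
log₂(N + 1) ≤ (641 − 228) / 181 = 2.2818.
N + 1 ≤ 2^2.2818 = 4.8628.
N ≤ 3.8628, so the largest integer N is 3.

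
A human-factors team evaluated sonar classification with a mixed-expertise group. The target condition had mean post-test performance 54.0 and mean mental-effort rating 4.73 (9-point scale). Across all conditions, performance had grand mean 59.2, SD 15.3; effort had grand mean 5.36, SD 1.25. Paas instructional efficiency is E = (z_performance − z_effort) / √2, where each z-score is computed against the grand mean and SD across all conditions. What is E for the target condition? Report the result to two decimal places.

z_performance = (54.0 − 59.2) / 15.3 = -5.2000 / 15.3 = -0.3399.
z_effort = (4.73 − 5.36) / 1.25 = -0.6300 / 1.25 = -0.5040.
z_P − z_E = -0.3399 − (-0.5040) = 0.1641.
E = 0.1641 / √2 = 0.1641 / 1.41421 = 0.1160 ≈ 0.12.

0.12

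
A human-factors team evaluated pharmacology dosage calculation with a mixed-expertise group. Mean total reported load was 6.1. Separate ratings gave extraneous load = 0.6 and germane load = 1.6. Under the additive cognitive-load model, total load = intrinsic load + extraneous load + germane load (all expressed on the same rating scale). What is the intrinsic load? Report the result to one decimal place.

3.9

intrinsic load = total − extraneous − germane
             = 6.1 − 0.6 − 1.6 = 3.9.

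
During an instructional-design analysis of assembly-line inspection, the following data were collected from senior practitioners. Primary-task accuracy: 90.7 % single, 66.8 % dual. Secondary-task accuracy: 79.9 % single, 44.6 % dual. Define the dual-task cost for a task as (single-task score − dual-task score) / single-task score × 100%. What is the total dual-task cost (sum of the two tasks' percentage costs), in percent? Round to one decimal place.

70.5

Primary cost = (90.7 − 66.8) / 90.7 × 100% = 26.3506%.
Secondary cost = (79.9 − 44.6) / 79.9 × 100% = 44.1802%.
Total = 26.3506% + 44.1802% = 70.5308% ≈ 70.5%.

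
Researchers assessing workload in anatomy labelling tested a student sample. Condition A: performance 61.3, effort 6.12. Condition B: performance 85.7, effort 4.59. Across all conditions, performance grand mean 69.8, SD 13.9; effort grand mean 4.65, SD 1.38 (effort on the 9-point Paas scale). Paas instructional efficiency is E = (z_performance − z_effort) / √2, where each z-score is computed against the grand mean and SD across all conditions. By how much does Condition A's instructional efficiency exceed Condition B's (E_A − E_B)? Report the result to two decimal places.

Condition A: z_P = (61.3 − 69.8)/13.9 = -0.6115; z_E = (6.12 − 4.65)/1.38 = 1.0652; E_A = (-0.6115 − 1.0652)/√2 = -1.1856.
Condition B: z_P = (85.7 − 69.8)/13.9 = 1.1439; z_E = (4.59 − 4.65)/1.38 = -0.0435; E_B = (1.1439 − (-0.0435))/√2 = 0.8396.
E_A − E_B = -1.1856 − 0.8396 = -2.0252 ≈ -2.03.

-2.03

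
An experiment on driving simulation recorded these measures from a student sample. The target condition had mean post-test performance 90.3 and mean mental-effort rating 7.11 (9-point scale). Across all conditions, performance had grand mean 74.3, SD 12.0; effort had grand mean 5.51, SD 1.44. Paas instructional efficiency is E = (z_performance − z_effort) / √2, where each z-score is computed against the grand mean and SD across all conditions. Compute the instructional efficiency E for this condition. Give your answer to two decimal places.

z_performance = (90.3 − 74.3) / 12.0 = 16.0000 / 12.0 = 1.3333.
z_effort = (7.11 − 5.51) / 1.44 = 1.6000 / 1.44 = 1.1111.
z_P − z_E = 1.3333 − 1.1111 = 0.2222.
E = 0.2222 / √2 = 0.2222 / 1.41421 = 0.1571 ≈ 0.16.

0.16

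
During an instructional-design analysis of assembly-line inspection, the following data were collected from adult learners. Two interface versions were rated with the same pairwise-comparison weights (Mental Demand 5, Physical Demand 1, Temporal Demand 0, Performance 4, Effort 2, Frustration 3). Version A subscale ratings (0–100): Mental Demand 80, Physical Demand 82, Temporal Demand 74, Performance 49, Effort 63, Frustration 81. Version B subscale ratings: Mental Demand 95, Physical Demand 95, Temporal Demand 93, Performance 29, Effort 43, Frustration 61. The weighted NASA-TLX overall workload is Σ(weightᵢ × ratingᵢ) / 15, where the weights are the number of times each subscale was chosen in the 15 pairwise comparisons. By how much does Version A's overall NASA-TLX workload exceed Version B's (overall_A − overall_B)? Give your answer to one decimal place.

Version A weighted sum = 5·80 + 1·82 + 0·74 + 4·49 + 2·63 + 3·81 = 400 + 82 + 0 + 196 + 126 + 243 = 1047; overall_A = 1047/15 = 69.8000.
Version B weighted sum = 5·95 + 1·95 + 0·93 + 4·29 + 2·43 + 3·61 = 475 + 95 + 0 + 116 + 86 + 183 = 955; overall_B = 955/15 = 63.6667.
Difference = 69.8000 − 63.6667 = 6.1333 ≈ 6.1.

6.1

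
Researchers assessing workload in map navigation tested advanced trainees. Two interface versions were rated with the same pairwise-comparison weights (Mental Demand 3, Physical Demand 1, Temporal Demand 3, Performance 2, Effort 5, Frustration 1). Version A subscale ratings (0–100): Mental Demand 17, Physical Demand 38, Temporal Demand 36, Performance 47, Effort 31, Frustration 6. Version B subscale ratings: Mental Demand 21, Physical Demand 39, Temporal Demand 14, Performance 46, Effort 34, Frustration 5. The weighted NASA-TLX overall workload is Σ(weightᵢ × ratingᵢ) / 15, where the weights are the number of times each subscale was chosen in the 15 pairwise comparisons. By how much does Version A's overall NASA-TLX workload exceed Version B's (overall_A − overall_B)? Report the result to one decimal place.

2.7

Version A weighted sum = 3·17 + 1·38 + 3·36 + 2·47 + 5·31 + 1·6 = 51 + 38 + 108 + 94 + 155 + 6 = 452; overall_A = 452/15 = 30.1333.
Version B weighted sum = 3·21 + 1·39 + 3·14 + 2·46 + 5·34 + 1·5 = 63 + 39 + 42 + 92 + 170 + 5 = 411; overall_B = 411/15 = 27.4000.
Difference = 30.1333 − 27.4000 = 2.7333 ≈ 2.7.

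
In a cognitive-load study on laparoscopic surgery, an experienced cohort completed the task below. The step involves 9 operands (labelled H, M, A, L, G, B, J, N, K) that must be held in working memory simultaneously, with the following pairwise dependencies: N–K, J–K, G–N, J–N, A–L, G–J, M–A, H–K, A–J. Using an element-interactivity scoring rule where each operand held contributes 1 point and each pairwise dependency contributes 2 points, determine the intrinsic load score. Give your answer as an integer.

Count of operands held simultaneously: 9.
Count of pairwise dependencies listed: 9.
Element contribution: 9 × 1 = 9.
Interaction contribution: 9 × 2 = 18.
Intrinsic load = 9 + 18 = 27.

27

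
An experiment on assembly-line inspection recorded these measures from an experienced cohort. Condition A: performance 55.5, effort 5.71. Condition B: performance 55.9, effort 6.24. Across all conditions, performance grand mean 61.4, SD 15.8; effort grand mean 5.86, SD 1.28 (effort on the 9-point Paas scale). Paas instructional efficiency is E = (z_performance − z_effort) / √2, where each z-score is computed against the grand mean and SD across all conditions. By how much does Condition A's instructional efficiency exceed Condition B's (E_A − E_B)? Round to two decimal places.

0.27

Condition A: z_P = (55.5 − 61.4)/15.8 = -0.3734; z_E = (5.71 − 5.86)/1.28 = -0.1172; E_A = (-0.3734 − (-0.1172))/√2 = -0.1812.
Condition B: z_P = (55.9 − 61.4)/15.8 = -0.3481; z_E = (6.24 − 5.86)/1.28 = 0.2969; E_B = (-0.3481 − 0.2969)/√2 = -0.4561.
E_A − E_B = -0.1812 − (-0.4561) = 0.2749 ≈ 0.27.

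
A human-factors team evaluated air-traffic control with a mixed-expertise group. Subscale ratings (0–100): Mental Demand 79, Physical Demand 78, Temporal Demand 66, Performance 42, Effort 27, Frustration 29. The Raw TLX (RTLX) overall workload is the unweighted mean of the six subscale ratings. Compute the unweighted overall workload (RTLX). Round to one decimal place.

Sum of ratings = 79 + 78 + 66 + 42 + 27 + 29 = 321.
RTLX = 321 / 6 = 53.5000 ≈ 53.5.

53.5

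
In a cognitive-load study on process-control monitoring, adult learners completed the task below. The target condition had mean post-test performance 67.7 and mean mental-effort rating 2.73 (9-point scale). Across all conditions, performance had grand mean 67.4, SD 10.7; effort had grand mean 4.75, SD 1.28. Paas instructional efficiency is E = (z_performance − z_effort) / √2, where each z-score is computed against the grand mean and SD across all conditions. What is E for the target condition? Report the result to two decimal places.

1.14

z_performance = (67.7 − 67.4) / 10.7 = 0.3000 / 10.7 = 0.0280.
z_effort = (2.73 − 4.75) / 1.28 = -2.0200 / 1.28 = -1.5781.
z_P − z_E = 0.0280 − (-1.5781) = 1.6061.
E = 1.6061 / √2 = 1.6061 / 1.41421 = 1.1357 ≈ 1.14.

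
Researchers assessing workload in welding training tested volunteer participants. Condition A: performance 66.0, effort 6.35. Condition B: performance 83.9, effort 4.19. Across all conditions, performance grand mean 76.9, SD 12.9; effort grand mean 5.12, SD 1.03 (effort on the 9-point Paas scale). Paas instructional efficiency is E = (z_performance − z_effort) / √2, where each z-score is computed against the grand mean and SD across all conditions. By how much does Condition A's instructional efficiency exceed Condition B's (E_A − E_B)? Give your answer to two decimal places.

Condition A: z_P = (66.0 − 76.9)/12.9 = -0.8450; z_E = (6.35 − 5.12)/1.03 = 1.1942; E_A = (-0.8450 − 1.1942)/√2 = -1.4419.
Condition B: z_P = (83.9 − 76.9)/12.9 = 0.5426; z_E = (4.19 − 5.12)/1.03 = -0.9029; E_B = (0.5426 − (-0.9029))/√2 = 1.0221.
E_A − E_B = -1.4419 − 1.0221 = -2.4640 ≈ -2.46.

-2.46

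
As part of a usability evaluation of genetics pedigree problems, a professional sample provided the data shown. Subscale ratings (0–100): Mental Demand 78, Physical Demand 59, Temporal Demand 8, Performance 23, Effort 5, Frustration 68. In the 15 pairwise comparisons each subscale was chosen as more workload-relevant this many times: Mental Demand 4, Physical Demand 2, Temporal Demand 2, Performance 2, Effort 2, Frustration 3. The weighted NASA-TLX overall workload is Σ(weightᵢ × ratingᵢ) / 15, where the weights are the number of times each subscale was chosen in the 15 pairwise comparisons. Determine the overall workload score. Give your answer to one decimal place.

47.1

The tallies are the weights (they sum to 15).
Weighted sum = 4·78 + 2·59 + 2·8 + 2·23 + 2·5 + 3·68
            = 312 + 118 + 16 + 46 + 10 + 204 = 706.
Overall workload = 706 / 15 = 47.0667 ≈ 47.1.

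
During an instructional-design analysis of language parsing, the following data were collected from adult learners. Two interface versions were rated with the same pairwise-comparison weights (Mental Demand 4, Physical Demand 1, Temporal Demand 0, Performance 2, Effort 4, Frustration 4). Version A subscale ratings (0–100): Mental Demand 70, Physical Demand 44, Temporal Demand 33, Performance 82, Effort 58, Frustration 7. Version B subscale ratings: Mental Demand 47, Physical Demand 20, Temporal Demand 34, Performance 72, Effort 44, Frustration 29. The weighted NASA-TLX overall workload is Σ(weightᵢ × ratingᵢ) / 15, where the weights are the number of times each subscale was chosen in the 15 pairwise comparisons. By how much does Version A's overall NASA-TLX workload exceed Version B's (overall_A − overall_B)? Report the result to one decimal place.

6.9

Version A weighted sum = 4·70 + 1·44 + 0·33 + 2·82 + 4·58 + 4·7 = 280 + 44 + 0 + 164 + 232 + 28 = 748; overall_A = 748/15 = 49.8667.
Version B weighted sum = 4·47 + 1·20 + 0·34 + 2·72 + 4·44 + 4·29 = 188 + 20 + 0 + 144 + 176 + 116 = 644; overall_B = 644/15 = 42.9333.
Difference = 49.8667 − 42.9333 = 6.9334 ≈ 6.9.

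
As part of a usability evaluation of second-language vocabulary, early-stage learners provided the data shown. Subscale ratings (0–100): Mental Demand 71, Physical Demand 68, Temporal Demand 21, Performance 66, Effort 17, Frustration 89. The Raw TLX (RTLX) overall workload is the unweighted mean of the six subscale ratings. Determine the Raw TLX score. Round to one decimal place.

55.3

Sum of ratings = 71 + 68 + 21 + 66 + 17 + 89 = 332.
RTLX = 332 / 6 = 55.3333 ≈ 55.3.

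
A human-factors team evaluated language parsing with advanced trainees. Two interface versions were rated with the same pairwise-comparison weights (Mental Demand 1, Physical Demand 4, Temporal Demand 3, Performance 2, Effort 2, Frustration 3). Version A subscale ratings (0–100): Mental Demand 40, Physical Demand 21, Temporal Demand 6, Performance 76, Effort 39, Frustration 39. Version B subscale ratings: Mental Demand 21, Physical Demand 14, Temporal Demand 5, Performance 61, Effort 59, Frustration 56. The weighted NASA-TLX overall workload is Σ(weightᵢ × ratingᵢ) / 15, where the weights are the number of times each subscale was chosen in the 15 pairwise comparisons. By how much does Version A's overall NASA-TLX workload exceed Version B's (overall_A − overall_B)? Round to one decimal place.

-0.7

Version A weighted sum = 1·40 + 4·21 + 3·6 + 2·76 + 2·39 + 3·39 = 40 + 84 + 18 + 152 + 78 + 117 = 489; overall_A = 489/15 = 32.6000.
Version B weighted sum = 1·21 + 4·14 + 3·5 + 2·61 + 2·59 + 3·56 = 21 + 56 + 15 + 122 + 118 + 168 = 500; overall_B = 500/15 = 33.3333.
Difference = 32.6000 − 33.3333 = -0.7333 ≈ -0.7.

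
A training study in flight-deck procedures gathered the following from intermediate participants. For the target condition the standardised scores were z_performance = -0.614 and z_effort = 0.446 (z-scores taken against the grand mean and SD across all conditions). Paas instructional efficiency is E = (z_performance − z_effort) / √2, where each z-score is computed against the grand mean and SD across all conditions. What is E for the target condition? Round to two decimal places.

-0.75

z_P − z_E = -0.614 − 0.446 = -1.0600.
E = -1.0600 / √2 = -1.0600 / 1.41421 = -0.7495 ≈ -0.75.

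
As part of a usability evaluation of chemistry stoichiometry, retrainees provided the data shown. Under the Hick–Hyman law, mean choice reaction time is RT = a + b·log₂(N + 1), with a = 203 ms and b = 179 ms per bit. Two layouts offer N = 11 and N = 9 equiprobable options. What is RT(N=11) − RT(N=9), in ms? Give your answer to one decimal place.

RT(11) = 203 + 179·log₂(12) = 203 + 179·3.5850 = 844.7150 ms.
RT(9) = 203 + 179·log₂(10) = 203 + 179·3.3219 = 797.6201 ms.
Difference = 844.7150 − 797.6201 = 47.0949 ≈ 47.1 ms.

47.1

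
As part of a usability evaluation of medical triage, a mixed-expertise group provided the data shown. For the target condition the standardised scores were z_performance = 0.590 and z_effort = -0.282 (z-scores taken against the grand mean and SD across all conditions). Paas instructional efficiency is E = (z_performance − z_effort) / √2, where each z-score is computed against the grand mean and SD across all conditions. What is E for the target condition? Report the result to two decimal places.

0.62

z_P − z_E = 0.590 − (-0.282) = 0.8720.
E = 0.8720 / √2 = 0.8720 / 1.41421 = 0.6166 ≈ 0.62.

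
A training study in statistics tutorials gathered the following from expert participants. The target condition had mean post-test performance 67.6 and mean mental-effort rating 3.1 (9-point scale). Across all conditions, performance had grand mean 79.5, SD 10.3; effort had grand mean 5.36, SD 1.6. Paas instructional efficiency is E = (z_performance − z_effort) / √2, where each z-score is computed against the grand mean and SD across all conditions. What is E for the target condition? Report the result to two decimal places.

z_performance = (67.6 − 79.5) / 10.3 = -11.9000 / 10.3 = -1.1553.
z_effort = (3.1 − 5.36) / 1.6 = -2.2600 / 1.6 = -1.4125.
z_P − z_E = -1.1553 − (-1.4125) = 0.2572.
E = 0.2572 / √2 = 0.2572 / 1.41421 = 0.1819 ≈ 0.18.

0.18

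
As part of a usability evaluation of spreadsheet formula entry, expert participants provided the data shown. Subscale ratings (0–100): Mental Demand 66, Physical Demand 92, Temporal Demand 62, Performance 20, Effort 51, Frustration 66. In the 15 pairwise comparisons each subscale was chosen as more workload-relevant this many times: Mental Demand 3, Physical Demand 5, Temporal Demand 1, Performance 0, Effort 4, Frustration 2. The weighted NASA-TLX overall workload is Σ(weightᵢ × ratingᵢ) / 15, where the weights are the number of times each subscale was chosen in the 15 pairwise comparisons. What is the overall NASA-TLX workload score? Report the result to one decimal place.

The tallies are the weights (they sum to 15).
Weighted sum = 3·66 + 5·92 + 1·62 + 0·20 + 4·51 + 2·66
            = 198 + 460 + 62 + 0 + 204 + 132 = 1056.
Overall workload = 1056 / 15 = 70.4000 ≈ 70.4.

70.4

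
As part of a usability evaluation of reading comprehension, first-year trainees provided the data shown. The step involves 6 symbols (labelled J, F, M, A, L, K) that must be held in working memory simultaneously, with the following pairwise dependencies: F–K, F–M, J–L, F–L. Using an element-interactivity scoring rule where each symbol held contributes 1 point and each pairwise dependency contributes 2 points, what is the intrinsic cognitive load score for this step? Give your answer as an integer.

Count of symbols held simultaneously: 6.
Count of pairwise dependencies listed: 4.
Element contribution: 6 × 1 = 6.
Interaction contribution: 4 × 2 = 8.
Intrinsic load = 6 + 8 = 14.

14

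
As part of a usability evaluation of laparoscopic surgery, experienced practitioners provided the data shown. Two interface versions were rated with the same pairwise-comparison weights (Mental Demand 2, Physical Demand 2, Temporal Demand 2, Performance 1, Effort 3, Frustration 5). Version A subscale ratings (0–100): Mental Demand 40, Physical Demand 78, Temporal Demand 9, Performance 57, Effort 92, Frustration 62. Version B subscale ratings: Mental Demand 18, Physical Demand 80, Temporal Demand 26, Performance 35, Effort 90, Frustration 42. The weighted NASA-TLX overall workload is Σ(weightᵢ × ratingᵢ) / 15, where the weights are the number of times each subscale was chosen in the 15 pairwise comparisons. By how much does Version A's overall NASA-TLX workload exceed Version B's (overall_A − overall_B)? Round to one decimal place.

8.9

Version A weighted sum = 2·40 + 2·78 + 2·9 + 1·57 + 3·92 + 5·62 = 80 + 156 + 18 + 57 + 276 + 310 = 897; overall_A = 897/15 = 59.8000.
Version B weighted sum = 2·18 + 2·80 + 2·26 + 1·35 + 3·90 + 5·42 = 36 + 160 + 52 + 35 + 270 + 210 = 763; overall_B = 763/15 = 50.8667.
Difference = 59.8000 − 50.8667 = 8.9333 ≈ 8.9.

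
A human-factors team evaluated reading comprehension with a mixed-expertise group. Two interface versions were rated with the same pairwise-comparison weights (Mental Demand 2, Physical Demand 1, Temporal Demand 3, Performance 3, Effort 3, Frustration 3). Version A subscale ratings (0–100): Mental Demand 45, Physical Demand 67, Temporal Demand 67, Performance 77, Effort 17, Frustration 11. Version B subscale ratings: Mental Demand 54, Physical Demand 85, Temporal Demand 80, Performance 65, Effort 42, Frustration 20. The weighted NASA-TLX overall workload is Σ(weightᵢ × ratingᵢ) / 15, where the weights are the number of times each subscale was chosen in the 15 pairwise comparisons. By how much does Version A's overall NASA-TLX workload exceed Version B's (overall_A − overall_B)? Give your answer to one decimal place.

Version A weighted sum = 2·45 + 1·67 + 3·67 + 3·77 + 3·17 + 3·11 = 90 + 67 + 201 + 231 + 51 + 33 = 673; overall_A = 673/15 = 44.8667.
Version B weighted sum = 2·54 + 1·85 + 3·80 + 3·65 + 3·42 + 3·20 = 108 + 85 + 240 + 195 + 126 + 60 = 814; overall_B = 814/15 = 54.2667.
Difference = 44.8667 − 54.2667 = -9.4000 ≈ -9.4.

-9.4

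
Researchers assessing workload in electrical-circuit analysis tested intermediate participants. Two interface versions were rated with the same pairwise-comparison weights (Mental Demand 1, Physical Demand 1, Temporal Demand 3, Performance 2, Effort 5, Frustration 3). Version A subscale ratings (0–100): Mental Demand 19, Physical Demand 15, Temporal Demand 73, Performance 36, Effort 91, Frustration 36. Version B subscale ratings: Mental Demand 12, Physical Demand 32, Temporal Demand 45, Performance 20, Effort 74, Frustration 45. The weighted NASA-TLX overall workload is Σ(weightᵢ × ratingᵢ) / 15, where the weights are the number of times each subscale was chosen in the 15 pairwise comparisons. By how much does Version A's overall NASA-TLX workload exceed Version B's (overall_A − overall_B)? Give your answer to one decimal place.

10.9

Version A weighted sum = 1·19 + 1·15 + 3·73 + 2·36 + 5·91 + 3·36 = 19 + 15 + 219 + 72 + 455 + 108 = 888; overall_A = 888/15 = 59.2000.
Version B weighted sum = 1·12 + 1·32 + 3·45 + 2·20 + 5·74 + 3·45 = 12 + 32 + 135 + 40 + 370 + 135 = 724; overall_B = 724/15 = 48.2667.
Difference = 59.2000 − 48.2667 = 10.9333 ≈ 10.9.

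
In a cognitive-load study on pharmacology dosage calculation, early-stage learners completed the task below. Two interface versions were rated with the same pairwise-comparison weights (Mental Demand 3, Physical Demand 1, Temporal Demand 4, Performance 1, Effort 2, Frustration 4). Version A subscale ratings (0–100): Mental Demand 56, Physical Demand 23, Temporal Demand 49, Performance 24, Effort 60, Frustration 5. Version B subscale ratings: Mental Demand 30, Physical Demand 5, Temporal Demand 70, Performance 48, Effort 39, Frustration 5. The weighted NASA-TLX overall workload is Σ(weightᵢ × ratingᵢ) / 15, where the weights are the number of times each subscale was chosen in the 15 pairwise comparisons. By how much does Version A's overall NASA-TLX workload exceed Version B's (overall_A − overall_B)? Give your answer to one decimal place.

2.0

Version A weighted sum = 3·56 + 1·23 + 4·49 + 1·24 + 2·60 + 4·5 = 168 + 23 + 196 + 24 + 120 + 20 = 551; overall_A = 551/15 = 36.7333.
Version B weighted sum = 3·30 + 1·5 + 4·70 + 1·48 + 2·39 + 4·5 = 90 + 5 + 280 + 48 + 78 + 20 = 521; overall_B = 521/15 = 34.7333.
Difference = 36.7333 − 34.7333 = 2.0000 ≈ 2.0.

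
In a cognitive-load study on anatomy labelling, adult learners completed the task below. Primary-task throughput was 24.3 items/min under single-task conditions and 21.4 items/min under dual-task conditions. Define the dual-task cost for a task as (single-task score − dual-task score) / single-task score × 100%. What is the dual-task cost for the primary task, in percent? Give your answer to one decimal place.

Cost = (24.3 − 21.4) / 24.3 × 100%
     = 2.9000 / 24.3 × 100% = 11.9342%.
≈ 11.9%.

11.9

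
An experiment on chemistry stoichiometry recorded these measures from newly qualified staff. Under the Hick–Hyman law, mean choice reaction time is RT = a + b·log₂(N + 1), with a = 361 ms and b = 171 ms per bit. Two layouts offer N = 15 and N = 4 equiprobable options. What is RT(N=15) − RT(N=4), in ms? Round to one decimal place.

RT(15) = 361 + 171·log₂(16) = 361 + 171·4.0000 = 1045.0000 ms.
RT(4) = 361 + 171·log₂(5) = 361 + 171·2.3219 = 758.0449 ms.
Difference = 1045.0000 − 758.0449 = 286.9551 ≈ 287.0 ms.

287.0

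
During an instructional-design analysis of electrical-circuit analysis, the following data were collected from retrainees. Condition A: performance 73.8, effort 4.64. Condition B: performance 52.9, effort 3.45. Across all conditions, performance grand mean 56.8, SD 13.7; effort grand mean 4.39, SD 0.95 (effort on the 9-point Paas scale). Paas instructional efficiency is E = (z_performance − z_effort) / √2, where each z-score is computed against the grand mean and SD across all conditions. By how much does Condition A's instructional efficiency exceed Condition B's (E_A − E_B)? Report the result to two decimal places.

0.19

Condition A: z_P = (73.8 − 56.8)/13.7 = 1.2409; z_E = (4.64 − 4.39)/0.95 = 0.2632; E_A = (1.2409 − 0.2632)/√2 = 0.6913.
Condition B: z_P = (52.9 − 56.8)/13.7 = -0.2847; z_E = (3.45 − 4.39)/0.95 = -0.9895; E_B = (-0.2847 − (-0.9895))/√2 = 0.4984.
E_A − E_B = 0.6913 − 0.4984 = 0.1929 ≈ 0.19.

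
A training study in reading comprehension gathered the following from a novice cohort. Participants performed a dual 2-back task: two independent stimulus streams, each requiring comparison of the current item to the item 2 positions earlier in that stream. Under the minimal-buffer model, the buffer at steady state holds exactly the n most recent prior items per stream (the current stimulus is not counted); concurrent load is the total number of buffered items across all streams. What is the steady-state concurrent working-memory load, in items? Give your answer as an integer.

4

Each stream's buffer holds its 2 most recent prior items.
Two independent streams: 2 × 2 = 4 buffered items at steady state.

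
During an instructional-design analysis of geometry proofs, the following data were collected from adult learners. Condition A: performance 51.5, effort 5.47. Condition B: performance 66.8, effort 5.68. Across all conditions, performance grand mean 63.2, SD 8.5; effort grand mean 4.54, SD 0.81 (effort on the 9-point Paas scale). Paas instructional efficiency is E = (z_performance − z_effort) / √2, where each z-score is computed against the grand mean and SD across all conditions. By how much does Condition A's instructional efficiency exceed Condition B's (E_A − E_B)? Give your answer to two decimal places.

Condition A: z_P = (51.5 − 63.2)/8.5 = -1.3765; z_E = (5.47 − 4.54)/0.81 = 1.1481; E_A = (-1.3765 − 1.1481)/√2 = -1.7852.
Condition B: z_P = (66.8 − 63.2)/8.5 = 0.4235; z_E = (5.68 − 4.54)/0.81 = 1.4074; E_B = (0.4235 − 1.4074)/√2 = -0.6957.
E_A − E_B = -1.7852 − (-0.6957) = -1.0895 ≈ -1.09.

-1.09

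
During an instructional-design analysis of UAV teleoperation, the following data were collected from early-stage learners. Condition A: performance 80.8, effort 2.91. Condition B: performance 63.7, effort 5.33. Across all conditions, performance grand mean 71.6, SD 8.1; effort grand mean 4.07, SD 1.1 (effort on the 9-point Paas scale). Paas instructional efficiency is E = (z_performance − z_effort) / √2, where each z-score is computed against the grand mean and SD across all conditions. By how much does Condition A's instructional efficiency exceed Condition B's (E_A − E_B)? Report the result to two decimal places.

Condition A: z_P = (80.8 − 71.6)/8.1 = 1.1358; z_E = (2.91 − 4.07)/1.1 = -1.0545; E_A = (1.1358 − (-1.0545))/√2 = 1.5488.
Condition B: z_P = (63.7 − 71.6)/8.1 = -0.9753; z_E = (5.33 − 4.07)/1.1 = 1.1455; E_B = (-0.9753 − 1.1455)/√2 = -1.4996.
E_A − E_B = 1.5488 − (-1.4996) = 3.0484 ≈ 3.05.

3.05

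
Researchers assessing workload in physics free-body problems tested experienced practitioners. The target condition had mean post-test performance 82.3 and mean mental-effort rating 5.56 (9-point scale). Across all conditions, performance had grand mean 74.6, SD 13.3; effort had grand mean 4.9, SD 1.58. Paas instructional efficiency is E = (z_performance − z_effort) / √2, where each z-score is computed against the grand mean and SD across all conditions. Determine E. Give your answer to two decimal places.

z_performance = (82.3 − 74.6) / 13.3 = 7.7000 / 13.3 = 0.5789.
z_effort = (5.56 − 4.9) / 1.58 = 0.6600 / 1.58 = 0.4177.
z_P − z_E = 0.5789 − 0.4177 = 0.1612.
E = 0.1612 / √2 = 0.1612 / 1.41421 = 0.1140 ≈ 0.11.

0.11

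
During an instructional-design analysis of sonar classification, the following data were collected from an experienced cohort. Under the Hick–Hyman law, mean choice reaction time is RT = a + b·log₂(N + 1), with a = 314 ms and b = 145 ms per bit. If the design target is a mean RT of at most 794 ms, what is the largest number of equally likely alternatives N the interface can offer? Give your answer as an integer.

8

Set 314 + 145·log₂(N + 1) ≤ 794.
log₂(N + 1) ≤ (794 − 314) / 145 = 3.3103.
N + 1 ≤ 2^3.3103 = 9.9197.
N ≤ 8.9197, so the largest integer N is 8.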